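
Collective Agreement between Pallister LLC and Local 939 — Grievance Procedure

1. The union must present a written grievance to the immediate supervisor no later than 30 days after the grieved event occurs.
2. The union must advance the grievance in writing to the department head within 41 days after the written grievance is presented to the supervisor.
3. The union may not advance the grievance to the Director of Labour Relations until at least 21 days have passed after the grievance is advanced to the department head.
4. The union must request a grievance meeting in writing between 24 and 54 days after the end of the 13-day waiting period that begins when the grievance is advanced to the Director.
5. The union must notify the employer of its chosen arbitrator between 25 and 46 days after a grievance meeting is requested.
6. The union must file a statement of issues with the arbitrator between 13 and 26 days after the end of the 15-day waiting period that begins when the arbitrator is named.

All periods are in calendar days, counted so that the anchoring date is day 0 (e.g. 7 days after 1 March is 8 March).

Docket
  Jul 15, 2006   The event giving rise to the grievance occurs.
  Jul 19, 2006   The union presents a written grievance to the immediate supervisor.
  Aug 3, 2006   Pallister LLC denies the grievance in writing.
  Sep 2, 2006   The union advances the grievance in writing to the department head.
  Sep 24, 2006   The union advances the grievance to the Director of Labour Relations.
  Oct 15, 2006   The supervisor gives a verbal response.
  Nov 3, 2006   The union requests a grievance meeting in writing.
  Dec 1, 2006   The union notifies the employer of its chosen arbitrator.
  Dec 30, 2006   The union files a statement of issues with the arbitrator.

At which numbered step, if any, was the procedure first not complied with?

Step 1: 30 days after Jul 15, 2006 (when the grieved event occurs) is Aug 14, 2006; Jul 19, 2006 is within that limit.
Step 2: 41 days after Jul 19, 2006 (when the written grievance is presented to the supervisor) is Aug 29, 2006; done Sep 2, 2006 — 4 days late.
No need to go further; step 2 was not satisfied.

Step 2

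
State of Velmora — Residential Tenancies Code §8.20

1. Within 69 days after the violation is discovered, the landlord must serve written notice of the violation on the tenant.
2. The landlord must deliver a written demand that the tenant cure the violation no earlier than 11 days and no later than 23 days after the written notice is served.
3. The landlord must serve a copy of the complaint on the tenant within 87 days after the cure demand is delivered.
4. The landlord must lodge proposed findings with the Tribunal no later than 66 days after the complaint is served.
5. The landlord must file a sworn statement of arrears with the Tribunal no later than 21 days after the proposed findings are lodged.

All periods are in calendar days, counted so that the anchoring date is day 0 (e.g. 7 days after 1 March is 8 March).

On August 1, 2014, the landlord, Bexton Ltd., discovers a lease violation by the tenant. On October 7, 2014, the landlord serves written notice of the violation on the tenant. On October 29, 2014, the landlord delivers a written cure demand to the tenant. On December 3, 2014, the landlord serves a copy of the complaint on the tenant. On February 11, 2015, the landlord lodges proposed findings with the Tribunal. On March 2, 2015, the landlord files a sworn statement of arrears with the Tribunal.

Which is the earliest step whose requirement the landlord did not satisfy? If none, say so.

(1) due by August 1, 2014 + 69 days = October 9, 2014; October 7, 2014 is within that limit.
(2) the permitted window runs from October 7, 2014 + 11 = October 18, 2014 to October 7, 2014 + 23 = October 30, 2014; done October 29, 2014 — within the window.
(3) due by October 29, 2014 + 87 days = January 24, 2015; done December 3, 2014 — timely.
(4) due by December 3, 2014 + 66 days = February 7, 2015; not done until February 11, 2015, 4 days after the deadline.

Step 4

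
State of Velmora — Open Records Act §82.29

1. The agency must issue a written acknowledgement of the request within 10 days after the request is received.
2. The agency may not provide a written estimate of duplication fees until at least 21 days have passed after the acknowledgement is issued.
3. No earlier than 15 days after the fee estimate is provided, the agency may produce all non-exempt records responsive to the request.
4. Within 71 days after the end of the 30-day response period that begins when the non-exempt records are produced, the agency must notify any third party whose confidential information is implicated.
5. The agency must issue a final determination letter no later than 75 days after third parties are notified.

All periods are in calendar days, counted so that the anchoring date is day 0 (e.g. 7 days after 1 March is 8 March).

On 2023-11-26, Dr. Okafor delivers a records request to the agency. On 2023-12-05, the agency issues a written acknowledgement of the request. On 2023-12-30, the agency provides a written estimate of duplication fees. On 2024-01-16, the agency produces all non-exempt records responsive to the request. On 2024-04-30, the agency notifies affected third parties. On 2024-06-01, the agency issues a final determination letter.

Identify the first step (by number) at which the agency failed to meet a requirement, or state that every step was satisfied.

Step 4

Step 1 — counting 10 days from 2023-11-26 (when the request is received) gives a deadline of 2023-12-06; done 2023-12-05 — timely.
Step 2 — must wait 21 days from 2023-12-05 (when the acknowledgement is issued), so not before 2023-12-26; 2023-12-30 is on or after that date.
Step 3 — must wait 15 days from 2023-12-30 (when the fee estimate is provided), so not before 2024-01-14; done 2024-01-16, after the minimum wait.
Step 4 — counting 71 days from 2024-02-15 (end of the 30-day response period, which began when the non-exempt records are produced on 2024-01-16) gives a deadline of 2024-04-26; not done until 2024-04-30, 4 days after the deadline.
The procedure was therefore not followed at step 4.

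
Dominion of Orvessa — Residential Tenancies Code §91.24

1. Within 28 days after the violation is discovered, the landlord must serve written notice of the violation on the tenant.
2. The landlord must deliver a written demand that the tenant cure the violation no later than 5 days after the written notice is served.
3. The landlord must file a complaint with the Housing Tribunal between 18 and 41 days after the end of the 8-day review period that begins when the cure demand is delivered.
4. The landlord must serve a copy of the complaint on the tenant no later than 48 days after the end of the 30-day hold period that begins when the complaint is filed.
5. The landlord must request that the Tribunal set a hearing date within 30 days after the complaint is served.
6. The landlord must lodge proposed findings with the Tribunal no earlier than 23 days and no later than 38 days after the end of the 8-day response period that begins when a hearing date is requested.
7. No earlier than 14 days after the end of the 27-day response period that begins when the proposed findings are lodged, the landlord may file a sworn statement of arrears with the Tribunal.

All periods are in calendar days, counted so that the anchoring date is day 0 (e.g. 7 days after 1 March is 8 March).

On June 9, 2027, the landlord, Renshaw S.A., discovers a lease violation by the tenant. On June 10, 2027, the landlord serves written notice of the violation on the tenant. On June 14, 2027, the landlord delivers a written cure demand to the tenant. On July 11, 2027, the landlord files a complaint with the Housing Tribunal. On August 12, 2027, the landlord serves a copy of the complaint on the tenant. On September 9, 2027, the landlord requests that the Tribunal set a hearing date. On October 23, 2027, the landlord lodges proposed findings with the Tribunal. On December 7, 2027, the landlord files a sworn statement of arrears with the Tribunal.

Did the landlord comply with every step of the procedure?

(1) due by June 9, 2027 + 28 days = July 7, 2027; completed June 10, 2027, before the deadline.
(2) due by June 10, 2027 + 5 days = June 15, 2027; completed June 14, 2027, before the deadline.
(3) the permitted window runs from June 22, 2027 + 18 = July 10, 2027 to June 22, 2027 + 41 = August 2, 2027; done July 11, 2027 — within the window.
(4) due by August 10, 2027 + 48 days = September 27, 2027; done August 12, 2027 — timely.
(5) due by August 12, 2027 + 30 days = September 11, 2027; September 9, 2027 is within that limit.
(6) the permitted window runs from September 17, 2027 + 23 = October 10, 2027 to September 17, 2027 + 38 = October 25, 2027; October 23, 2027 falls inside that range.
(7) permitted from November 19, 2027 + 14 days = December 3, 2027 onward; December 7, 2027 is on or after that date.

Yes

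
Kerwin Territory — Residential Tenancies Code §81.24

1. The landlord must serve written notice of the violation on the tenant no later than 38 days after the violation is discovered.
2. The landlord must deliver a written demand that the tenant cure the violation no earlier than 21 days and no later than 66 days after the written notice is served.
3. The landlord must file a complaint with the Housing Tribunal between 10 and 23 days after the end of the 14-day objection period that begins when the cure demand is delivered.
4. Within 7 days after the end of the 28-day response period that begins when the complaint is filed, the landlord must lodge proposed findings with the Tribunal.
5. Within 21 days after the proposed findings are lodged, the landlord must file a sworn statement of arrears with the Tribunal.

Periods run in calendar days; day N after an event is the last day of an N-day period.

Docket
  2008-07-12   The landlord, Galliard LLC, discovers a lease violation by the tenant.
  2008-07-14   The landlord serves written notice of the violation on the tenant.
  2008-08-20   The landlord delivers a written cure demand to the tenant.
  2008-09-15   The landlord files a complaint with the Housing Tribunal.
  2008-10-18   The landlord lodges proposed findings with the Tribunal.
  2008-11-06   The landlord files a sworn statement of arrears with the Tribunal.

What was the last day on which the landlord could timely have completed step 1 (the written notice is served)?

2008-08-19

Step 1 runs from 2008-07-12, when the violation is discovered. 38 days after 2008-07-12 is 2008-08-19.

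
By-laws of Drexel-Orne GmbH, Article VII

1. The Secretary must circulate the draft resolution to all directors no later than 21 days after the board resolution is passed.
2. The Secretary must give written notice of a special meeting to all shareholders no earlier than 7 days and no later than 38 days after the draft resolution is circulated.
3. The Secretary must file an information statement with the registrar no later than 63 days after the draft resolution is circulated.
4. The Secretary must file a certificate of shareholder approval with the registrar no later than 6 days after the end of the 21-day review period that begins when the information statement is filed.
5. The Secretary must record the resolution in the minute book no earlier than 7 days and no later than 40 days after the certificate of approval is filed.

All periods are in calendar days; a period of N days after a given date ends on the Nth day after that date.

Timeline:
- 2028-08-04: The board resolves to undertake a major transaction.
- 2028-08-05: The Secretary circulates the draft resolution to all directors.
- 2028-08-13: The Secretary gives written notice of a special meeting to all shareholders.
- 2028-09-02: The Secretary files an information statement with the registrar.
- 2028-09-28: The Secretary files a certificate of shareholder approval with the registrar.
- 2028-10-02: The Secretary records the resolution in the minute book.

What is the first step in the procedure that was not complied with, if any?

Step 1 — counting 21 days from 2028-08-04 (when the board resolution is passed) gives a deadline of 2028-08-25; 2028-08-05 is within that limit.
Step 2 — 7 and 38 days from 2028-08-05 (when the draft resolution is circulated) are 2028-08-12 and 2028-09-12 respectively; done 2028-08-13 — within the window.
Step 3 — counting 63 days from 2028-08-05 (when the draft resolution is circulated) gives a deadline of 2028-10-07; completed 2028-09-02, before the deadline.
Step 4 — counting 6 days from 2028-09-23 (end of the 21-day review period, which began when the information statement is filed on 2028-09-02) gives a deadline of 2028-09-29; done 2028-09-28 — timely.
Step 5 — 7 and 40 days from 2028-09-28 (when the certificate of approval is filed) are 2028-10-05 and 2028-11-07 respectively; 2028-10-02 is 3 days too early.
No need to go further; step 5 was not satisfied.

Step 5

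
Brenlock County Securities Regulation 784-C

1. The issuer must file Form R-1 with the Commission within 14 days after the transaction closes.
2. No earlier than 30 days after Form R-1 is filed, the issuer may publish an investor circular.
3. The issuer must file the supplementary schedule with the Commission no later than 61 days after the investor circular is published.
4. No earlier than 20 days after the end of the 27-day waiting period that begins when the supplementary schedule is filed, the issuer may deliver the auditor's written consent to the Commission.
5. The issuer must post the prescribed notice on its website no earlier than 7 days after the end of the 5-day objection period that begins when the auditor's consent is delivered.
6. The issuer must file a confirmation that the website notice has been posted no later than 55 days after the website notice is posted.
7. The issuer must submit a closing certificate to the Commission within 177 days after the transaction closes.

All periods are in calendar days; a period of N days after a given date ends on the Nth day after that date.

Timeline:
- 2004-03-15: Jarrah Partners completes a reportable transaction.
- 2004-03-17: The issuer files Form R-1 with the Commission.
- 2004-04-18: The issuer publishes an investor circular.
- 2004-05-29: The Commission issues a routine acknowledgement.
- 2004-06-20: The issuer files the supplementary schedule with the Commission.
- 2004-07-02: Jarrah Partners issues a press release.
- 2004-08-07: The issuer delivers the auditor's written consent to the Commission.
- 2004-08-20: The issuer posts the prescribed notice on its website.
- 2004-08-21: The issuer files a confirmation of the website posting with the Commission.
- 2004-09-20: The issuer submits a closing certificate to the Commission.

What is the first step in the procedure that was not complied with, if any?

(1) due by 2004-03-15 + 14 days = 2004-03-29; done 2004-03-17 — timely.
(2) permitted from 2004-03-17 + 30 days = 2004-04-16 onward; done 2004-04-18 — permitted.
(3) due by 2004-04-18 + 61 days = 2004-06-18; 2004-06-20 misses that deadline by 2 days.

Step 3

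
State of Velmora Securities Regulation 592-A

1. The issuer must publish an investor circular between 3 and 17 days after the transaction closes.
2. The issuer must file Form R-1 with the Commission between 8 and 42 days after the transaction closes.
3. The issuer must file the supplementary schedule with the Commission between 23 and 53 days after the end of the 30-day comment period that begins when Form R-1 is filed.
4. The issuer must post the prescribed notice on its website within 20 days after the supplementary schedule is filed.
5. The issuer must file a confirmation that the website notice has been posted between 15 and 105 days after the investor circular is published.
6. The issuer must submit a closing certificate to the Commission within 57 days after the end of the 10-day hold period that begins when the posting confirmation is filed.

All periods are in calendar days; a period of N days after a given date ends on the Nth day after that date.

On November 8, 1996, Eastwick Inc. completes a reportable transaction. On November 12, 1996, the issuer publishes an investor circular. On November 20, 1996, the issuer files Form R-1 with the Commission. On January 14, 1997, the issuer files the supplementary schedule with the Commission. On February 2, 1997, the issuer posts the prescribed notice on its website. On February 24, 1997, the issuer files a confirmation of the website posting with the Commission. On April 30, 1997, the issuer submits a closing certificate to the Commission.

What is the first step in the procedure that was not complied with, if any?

Step 1: the window is 3–17 days after November 8, 1996 (when the transaction closes), so November 11, 1996 through November 25, 1996; done November 12, 1996, which is between those dates.
Step 2: the window is 8–42 days after November 8, 1996 (when the transaction closes), so November 16, 1996 through December 20, 1996; done November 20, 1996 — within the window.
Step 3: the window is 23–53 days after December 20, 1996 (end of the 30-day comment period, which began when Form R-1 is filed on November 20, 1996), so January 12, 1997 through February 11, 1997; done January 14, 1997 — within the window.
Step 4: 20 days after January 14, 1997 (when the supplementary schedule is filed) is February 3, 1997; February 2, 1997 is within that limit.
Step 5: the window is 15–105 days after November 12, 1996 (when the investor circular is published), so November 27, 1996 through February 25, 1997; done February 24, 1997 — within the window.
Step 6: 57 days after March 6, 1997 (end of the 10-day hold period, which began when the posting confirmation is filed on February 24, 1997) is May 2, 1997; done April 30, 1997 — timely.

None — every step was satisfied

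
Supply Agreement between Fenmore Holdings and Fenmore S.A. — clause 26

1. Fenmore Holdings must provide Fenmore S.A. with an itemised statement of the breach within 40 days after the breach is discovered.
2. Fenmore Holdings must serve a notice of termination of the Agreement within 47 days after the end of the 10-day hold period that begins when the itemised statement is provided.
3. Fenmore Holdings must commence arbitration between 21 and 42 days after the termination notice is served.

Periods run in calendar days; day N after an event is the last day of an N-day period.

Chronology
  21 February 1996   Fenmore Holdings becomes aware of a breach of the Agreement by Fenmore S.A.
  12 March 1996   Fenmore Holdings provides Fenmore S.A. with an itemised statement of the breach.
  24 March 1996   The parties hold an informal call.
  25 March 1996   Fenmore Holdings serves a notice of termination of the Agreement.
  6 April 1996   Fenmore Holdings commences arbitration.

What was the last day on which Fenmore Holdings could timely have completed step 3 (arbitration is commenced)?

Step 3 runs from 25 March 1996, when the termination notice is served. The window is 21–42 days after 25 March 1996; it closes on 6 May 1996.

6 May 1996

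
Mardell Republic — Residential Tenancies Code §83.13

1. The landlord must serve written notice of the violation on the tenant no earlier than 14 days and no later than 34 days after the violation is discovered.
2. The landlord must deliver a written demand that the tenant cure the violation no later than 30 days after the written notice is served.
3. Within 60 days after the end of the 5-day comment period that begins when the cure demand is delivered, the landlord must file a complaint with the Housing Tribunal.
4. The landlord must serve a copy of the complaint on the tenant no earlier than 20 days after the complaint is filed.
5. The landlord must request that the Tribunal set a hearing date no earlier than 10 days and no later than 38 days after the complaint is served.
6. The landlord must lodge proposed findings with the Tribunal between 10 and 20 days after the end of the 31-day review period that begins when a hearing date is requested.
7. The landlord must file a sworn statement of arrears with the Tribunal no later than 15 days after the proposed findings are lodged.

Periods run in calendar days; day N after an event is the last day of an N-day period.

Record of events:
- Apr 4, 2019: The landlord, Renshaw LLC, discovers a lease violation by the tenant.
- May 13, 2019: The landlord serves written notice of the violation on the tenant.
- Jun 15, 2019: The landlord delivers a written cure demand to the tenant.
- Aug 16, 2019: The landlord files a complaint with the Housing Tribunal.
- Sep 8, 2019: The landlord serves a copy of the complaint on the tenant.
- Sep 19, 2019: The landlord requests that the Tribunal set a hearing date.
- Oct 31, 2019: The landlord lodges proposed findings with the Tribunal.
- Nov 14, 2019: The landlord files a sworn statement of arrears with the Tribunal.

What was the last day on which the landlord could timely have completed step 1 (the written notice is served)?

Step 1 runs from Apr 4, 2019, when the violation is discovered. The window is 14–34 days after Apr 4, 2019; it closes on May 8, 2019.

May 8, 2019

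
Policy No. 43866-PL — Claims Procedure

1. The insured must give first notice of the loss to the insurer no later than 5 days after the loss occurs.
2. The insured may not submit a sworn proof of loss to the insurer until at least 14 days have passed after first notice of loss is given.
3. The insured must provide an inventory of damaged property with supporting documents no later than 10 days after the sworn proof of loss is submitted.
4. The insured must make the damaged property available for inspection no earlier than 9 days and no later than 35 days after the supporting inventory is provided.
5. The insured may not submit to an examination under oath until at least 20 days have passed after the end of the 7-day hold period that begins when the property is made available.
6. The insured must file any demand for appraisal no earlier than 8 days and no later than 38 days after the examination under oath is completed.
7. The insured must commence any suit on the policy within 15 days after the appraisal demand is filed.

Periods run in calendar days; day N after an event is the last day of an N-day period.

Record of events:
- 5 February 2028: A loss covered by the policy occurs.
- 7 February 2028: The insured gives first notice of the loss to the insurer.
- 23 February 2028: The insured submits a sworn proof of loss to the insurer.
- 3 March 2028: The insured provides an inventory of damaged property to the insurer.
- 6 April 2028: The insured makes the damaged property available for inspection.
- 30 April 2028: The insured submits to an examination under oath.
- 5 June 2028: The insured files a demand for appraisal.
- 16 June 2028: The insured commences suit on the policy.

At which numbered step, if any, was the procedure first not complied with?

Step 5

(1) due by 5 February 2028 + 5 days = 10 February 2028; 7 February 2028 is within that limit.
(2) permitted from 7 February 2028 + 14 days = 21 February 2028 onward; done 23 February 2028 — permitted.
(3) due by 23 February 2028 + 10 days = 4 March 2028; done 3 March 2028 — timely.
(4) the permitted window runs from 3 March 2028 + 9 = 12 March 2028 to 3 March 2028 + 35 = 7 April 2028; done 6 April 2028, which is between those dates.
(5) permitted from 13 April 2028 + 20 days = 3 May 2028 onward; done 30 April 2028 — 3 days too early.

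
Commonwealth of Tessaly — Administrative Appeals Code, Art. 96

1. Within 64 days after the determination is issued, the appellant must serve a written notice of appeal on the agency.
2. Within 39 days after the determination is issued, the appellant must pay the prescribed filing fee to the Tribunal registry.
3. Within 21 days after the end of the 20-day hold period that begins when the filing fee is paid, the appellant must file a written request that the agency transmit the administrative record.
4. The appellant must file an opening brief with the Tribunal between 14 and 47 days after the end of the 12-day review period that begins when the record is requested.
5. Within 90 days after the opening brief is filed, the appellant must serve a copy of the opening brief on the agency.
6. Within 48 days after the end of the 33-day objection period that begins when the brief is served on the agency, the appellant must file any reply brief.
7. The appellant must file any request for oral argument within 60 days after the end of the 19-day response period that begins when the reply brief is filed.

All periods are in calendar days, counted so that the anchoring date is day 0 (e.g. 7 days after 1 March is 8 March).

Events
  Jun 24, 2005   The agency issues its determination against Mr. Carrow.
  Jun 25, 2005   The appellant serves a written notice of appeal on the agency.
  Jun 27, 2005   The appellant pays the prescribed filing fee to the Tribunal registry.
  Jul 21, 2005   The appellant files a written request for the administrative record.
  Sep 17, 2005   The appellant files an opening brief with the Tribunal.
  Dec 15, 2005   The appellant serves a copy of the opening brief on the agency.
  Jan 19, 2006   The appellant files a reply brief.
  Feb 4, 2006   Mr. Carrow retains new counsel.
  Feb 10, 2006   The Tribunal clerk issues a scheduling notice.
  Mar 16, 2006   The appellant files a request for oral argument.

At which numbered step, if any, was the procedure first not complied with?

Step 1: 64 days after Jun 24, 2005 (when the determination is issued) is Aug 27, 2005; completed Jun 25, 2005, before the deadline.
Step 2: 39 days after Jun 24, 2005 (when the determination is issued) is Aug 2, 2005; Jun 27, 2005 is within that limit.
Step 3: 21 days after Jul 17, 2005 (end of the 20-day hold period, which began when the filing fee is paid on Jun 27, 2005) is Aug 7, 2005; completed Jul 21, 2005, before the deadline.
Step 4: the window is 14–47 days after Aug 2, 2005 (end of the 12-day review period, which began when the record is requested on Jul 21, 2005), so Aug 16, 2005 through Sep 18, 2005; done Sep 17, 2005, which is between those dates.
Step 5: 90 days after Sep 17, 2005 (when the opening brief is filed) is Dec 16, 2005; Dec 15, 2005 is within that limit.
Step 6: 48 days after Jan 17, 2006 (end of the 33-day objection period, which began when the brief is served on the agency on Dec 15, 2005) is Mar 6, 2006; Jan 19, 2006 is within that limit.
Step 7: 60 days after Feb 7, 2006 (end of the 19-day response period, which began when the reply brief is filed on Jan 19, 2006) is Apr 8, 2006; Mar 16, 2006 is within that limit.

None — every step was satisfied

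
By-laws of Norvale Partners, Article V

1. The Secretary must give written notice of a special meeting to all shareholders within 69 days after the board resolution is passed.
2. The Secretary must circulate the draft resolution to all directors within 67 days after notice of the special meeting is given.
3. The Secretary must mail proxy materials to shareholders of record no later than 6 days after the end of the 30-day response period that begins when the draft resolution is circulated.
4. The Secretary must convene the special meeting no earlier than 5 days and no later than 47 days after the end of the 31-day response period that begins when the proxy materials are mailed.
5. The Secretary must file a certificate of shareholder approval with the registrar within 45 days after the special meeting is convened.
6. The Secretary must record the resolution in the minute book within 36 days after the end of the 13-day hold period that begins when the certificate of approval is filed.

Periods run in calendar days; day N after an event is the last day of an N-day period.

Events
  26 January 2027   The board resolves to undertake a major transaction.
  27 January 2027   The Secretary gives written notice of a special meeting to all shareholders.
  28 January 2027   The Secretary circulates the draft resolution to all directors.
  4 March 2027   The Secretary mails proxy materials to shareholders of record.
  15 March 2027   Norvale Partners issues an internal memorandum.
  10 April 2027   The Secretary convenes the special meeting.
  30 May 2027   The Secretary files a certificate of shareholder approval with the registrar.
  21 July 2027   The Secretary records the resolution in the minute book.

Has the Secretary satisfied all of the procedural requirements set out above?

No

Step 1 — counting 69 days from 26 January 2027 (when the board resolution is passed) gives a deadline of 5 April 2027; completed 27 January 2027, before the deadline.
Step 2 — counting 67 days from 27 January 2027 (when notice of the special meeting is given) gives a deadline of 4 April 2027; done 28 January 2027 — timely.
Step 3 — counting 6 days from 27 February 2027 (end of the 30-day response period, which began when the draft resolution is circulated on 28 January 2027) gives a deadline of 5 March 2027; completed 4 March 2027, before the deadline.
Step 4 — 5 and 47 days from 4 April 2027 (end of the 31-day response period, which began when the proxy materials are mailed on 4 March 2027) are 9 April 2027 and 21 May 2027 respectively; done 10 April 2027 — within the window.
Step 5 — counting 45 days from 10 April 2027 (when the special meeting is convened) gives a deadline of 25 May 2027; not done until 30 May 2027, 5 days after the deadline.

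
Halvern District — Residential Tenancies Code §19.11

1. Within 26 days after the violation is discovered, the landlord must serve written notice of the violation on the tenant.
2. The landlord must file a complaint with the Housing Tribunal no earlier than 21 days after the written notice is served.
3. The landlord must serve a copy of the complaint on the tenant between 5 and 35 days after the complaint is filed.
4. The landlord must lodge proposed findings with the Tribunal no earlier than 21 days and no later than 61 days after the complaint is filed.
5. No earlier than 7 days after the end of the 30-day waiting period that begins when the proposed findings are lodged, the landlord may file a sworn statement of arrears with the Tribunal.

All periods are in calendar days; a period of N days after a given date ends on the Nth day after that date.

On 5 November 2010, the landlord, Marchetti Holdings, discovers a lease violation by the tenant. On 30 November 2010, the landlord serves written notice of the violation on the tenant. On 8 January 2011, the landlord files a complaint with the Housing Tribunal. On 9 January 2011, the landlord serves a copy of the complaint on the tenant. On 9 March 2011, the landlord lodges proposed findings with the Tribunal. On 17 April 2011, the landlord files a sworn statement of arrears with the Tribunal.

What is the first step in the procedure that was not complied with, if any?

Step 1 — counting 26 days from 5 November 2010 (when the violation is discovered) gives a deadline of 1 December 2010; done 30 November 2010 — timely.
Step 2 — must wait 21 days from 30 November 2010 (when the written notice is served), so not before 21 December 2010; 8 January 2011 is on or after that date.
Step 3 — 5 and 35 days from 8 January 2011 (when the complaint is filed) are 13 January 2011 and 12 February 2011 respectively; 9 January 2011 is 4 days too early.
No need to go further; step 3 was not satisfied.

Step 3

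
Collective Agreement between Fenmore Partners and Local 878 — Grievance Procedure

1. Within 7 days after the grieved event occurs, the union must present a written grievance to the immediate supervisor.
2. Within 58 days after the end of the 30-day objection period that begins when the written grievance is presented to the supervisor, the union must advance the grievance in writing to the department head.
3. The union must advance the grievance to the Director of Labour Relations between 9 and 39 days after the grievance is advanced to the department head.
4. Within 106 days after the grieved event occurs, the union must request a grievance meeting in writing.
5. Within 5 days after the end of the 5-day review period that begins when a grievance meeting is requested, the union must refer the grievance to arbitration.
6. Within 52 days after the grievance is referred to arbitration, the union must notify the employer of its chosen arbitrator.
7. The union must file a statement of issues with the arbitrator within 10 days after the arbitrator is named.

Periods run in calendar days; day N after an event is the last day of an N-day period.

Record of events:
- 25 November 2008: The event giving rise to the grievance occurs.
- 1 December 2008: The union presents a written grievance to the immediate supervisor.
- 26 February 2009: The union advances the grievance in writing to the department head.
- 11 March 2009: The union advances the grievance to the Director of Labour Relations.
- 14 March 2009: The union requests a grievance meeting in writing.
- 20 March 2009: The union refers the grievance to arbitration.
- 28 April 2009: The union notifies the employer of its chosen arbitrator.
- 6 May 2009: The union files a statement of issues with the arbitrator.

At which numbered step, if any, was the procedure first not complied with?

Step 4

Step 1 — counting 7 days from 25 November 2008 (when the grieved event occurs) gives a deadline of 2 December 2008; 1 December 2008 is within that limit.
Step 2 — counting 58 days from 31 December 2008 (end of the 30-day objection period, which began when the written grievance is presented to the supervisor on 1 December 2008) gives a deadline of 27 February 2009; completed 26 February 2009, before the deadline.
Step 3 — 9 and 39 days from 26 February 2009 (when the grievance is advanced to the department head) are 7 March 2009 and 6 April 2009 respectively; done 11 March 2009, which is between those dates.
Step 4 — counting 106 days from 25 November 2008 (when the grieved event occurs) gives a deadline of 11 March 2009; done 14 March 2009 — 3 days late.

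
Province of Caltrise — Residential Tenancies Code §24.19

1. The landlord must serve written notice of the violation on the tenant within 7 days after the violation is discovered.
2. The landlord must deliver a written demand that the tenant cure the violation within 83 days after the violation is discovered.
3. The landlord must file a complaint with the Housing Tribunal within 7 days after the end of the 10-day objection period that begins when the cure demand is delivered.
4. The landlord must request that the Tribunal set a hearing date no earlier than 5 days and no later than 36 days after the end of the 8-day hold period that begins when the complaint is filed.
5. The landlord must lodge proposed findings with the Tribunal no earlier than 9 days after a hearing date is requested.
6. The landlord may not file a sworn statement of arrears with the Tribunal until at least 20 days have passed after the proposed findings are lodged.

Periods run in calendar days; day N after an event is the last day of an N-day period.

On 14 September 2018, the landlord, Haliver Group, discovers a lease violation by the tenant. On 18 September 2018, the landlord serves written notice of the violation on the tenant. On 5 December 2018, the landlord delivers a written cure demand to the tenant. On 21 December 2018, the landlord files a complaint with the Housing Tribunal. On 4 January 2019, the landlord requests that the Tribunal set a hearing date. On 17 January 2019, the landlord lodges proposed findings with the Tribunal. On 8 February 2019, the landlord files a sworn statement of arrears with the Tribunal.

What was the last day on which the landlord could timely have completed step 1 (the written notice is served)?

Step 1 runs from 14 September 2018, when the violation is discovered. 7 days after 14 September 2018 is 21 September 2018.

21 September 2018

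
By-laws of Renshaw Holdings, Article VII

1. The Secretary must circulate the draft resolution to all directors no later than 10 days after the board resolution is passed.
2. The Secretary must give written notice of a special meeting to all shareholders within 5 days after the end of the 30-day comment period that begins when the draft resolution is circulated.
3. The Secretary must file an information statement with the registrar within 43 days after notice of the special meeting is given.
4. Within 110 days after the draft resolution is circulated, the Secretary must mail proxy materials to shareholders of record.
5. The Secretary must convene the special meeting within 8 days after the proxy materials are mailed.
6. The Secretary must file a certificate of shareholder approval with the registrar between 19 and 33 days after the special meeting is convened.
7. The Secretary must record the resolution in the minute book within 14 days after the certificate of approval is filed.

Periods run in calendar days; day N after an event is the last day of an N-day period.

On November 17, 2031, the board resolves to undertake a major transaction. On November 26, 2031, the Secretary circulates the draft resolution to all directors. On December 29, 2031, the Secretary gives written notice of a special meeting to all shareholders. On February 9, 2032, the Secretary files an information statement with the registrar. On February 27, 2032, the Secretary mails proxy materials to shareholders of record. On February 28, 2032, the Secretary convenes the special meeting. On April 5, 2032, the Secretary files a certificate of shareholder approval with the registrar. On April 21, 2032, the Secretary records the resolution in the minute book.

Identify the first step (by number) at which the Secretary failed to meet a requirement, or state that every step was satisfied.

(1) due by November 17, 2031 + 10 days = November 27, 2031; completed November 26, 2031, before the deadline.
(2) due by December 26, 2031 + 5 days = December 31, 2031; done December 29, 2031 — timely.
(3) due by December 29, 2031 + 43 days = February 10, 2032; February 9, 2032 is within that limit.
(4) due by November 26, 2031 + 110 days = March 15, 2032; February 27, 2032 is within that limit.
(5) due by February 27, 2032 + 8 days = March 6, 2032; February 28, 2032 is within that limit.
(6) the permitted window runs from February 28, 2032 + 19 = March 18, 2032 to February 28, 2032 + 33 = April 1, 2032; done April 5, 2032 — 4 days after the window closed.
The analysis stops there.

Step 6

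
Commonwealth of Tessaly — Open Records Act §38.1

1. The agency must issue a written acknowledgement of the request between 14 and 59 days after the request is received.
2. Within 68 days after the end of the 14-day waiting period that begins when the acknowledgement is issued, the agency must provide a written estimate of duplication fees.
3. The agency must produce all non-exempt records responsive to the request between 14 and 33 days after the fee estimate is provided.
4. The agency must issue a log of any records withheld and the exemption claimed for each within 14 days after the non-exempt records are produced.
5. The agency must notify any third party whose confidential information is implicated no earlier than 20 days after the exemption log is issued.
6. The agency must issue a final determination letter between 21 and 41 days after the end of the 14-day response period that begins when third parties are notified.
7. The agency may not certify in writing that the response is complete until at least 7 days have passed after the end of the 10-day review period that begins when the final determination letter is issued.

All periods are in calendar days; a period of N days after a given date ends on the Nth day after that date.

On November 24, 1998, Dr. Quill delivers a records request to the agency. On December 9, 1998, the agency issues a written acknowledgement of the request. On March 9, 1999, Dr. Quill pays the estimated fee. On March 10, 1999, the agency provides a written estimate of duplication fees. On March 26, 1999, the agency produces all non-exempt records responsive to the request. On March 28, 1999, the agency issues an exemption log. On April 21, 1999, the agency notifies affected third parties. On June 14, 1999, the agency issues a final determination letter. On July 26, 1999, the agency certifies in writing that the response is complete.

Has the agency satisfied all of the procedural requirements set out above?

No

Step 1: the window is 14–59 days after November 24, 1998 (when the request is received), so December 8, 1998 through January 22, 1999; done December 9, 1998, which is between those dates.
Step 2: 68 days after December 23, 1998 (end of the 14-day waiting period, which began when the acknowledgement is issued on December 9, 1998) is March 1, 1999; not done until March 10, 1999, 9 days after the deadline.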